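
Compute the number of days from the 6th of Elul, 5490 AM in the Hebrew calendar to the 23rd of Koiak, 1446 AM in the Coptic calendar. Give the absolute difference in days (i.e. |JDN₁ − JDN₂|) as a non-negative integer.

First date → JDN 2353160; second date → JDN 2352928.
The interval is |2353160 − 2352928| = 232 days.

232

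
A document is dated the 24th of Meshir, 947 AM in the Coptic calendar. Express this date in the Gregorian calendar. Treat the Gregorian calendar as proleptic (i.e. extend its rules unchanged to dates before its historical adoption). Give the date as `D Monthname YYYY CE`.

Julian Day Number of the source date = 2170729.
Converting JDN 2170729 to the Gregorian calendar gives 25 February 1231 CE.

25 February 1231 CE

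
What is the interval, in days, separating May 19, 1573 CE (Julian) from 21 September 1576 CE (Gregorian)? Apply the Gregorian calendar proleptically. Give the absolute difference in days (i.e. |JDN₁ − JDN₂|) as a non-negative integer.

JDN of the first date = 2295735.
JDN of the second date = 2296946.
|2296946 − 2295735| = 1211.

1211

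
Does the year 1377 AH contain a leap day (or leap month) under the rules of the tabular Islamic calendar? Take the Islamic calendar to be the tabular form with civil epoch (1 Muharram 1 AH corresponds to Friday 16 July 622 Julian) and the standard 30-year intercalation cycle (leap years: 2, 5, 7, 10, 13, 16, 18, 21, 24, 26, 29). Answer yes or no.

Year 1377 AH is year 27 of its 30-year cycle; leap positions are 2, 5, 7, 10, 13, 16, 18, 21, 24, 26, 29, so it is a common year (354 days).

no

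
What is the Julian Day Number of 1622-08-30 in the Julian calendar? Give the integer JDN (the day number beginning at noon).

In the Gregorian calendar the same day is 9 September 1622.
JDN 2451545 is 1 January 2000 CE (Gregorian); the target day is −137810 days from there, so JDN = 2313735.

2313735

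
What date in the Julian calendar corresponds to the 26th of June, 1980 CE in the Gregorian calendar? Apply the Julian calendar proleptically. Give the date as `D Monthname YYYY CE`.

The Julian–Gregorian offset here is 13 days (Julian trailing).
26 June 1980 Gregorian − 13 days → 13 June 1980 Julian.

13 June 1980 CE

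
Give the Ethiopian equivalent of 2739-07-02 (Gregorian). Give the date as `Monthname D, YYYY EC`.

Sene 19, 2731 EC

Both dates share Julian Day Number 2721641; in the Ethiopian calendar that is 19 Sene 2731 EC.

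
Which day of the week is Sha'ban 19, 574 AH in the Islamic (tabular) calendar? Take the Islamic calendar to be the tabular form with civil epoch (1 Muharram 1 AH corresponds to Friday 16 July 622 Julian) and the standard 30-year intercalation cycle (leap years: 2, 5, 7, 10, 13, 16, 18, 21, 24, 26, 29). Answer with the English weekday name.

This is JDN 2151717 (6 February 1179 Gregorian).
2151717 ≡ 1 (mod 7); counting from Monday = 0 gives Tuesday.

Tuesday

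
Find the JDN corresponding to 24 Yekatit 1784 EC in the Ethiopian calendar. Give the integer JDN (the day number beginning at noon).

2375635

In the Gregorian calendar the same day is 1 March 1792.
JDN 2451545 is 1 January 2000 CE (Gregorian); the target day is −75910 days from there, so JDN = 2375635.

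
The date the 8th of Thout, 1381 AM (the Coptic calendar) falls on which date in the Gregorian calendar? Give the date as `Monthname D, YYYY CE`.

Julian Day Number of the source date = 2329082.
Converting JDN 2329082 to the Gregorian calendar gives 15 September 1664 CE.

September 15, 1664 CE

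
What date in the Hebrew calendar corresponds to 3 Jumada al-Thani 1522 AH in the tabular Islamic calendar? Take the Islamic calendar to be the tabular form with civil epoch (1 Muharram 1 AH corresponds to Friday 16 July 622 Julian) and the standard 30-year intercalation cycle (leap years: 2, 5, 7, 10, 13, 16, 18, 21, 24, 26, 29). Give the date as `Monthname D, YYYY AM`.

Elul 3, 5858 AM

Both dates share Julian Day Number 2487582; in the Hebrew calendar that is 3 Elul 5858 AM.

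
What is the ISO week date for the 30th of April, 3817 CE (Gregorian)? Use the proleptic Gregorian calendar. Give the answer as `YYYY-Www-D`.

The weekday is Wednesday (ISO weekday 3).
That Wednesday belongs to ISO week 18 of ISO year 3817.

3817-W18-3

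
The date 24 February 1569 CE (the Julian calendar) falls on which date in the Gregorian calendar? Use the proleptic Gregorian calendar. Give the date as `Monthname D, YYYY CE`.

March 6, 1569 CE

The Julian–Gregorian offset here is 10 days (Julian trailing).
24 February 1569 Julian + 10 days → 6 March 1569 Gregorian.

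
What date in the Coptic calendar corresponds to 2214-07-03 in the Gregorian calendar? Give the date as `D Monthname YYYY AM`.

24 Paoni 1930 AM

Both dates share Julian Day Number 2529890; in the Coptic calendar that is 24 Paoni 1930 AM.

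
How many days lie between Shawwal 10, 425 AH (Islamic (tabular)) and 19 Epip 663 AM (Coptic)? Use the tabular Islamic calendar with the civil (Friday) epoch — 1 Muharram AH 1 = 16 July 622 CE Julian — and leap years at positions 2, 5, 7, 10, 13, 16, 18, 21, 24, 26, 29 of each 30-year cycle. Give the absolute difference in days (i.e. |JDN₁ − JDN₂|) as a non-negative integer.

JDN of the first date = 2098966.
JDN of the second date = 2067143.
|2067143 − 2098966| = 31823.

31823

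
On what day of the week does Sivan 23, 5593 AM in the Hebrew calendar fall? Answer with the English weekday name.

This is JDN 2390710 (10 June 1833 Gregorian).
Since JDN mod 7 = 0 (0 = Monday), the day is Monday.

Monday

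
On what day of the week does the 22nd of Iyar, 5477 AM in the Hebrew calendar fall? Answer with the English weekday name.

Monday

In the Gregorian calendar this is 3 May 1717 (JDN 2348304).
2348304 ≡ 0 (mod 7); counting from Monday = 0 gives Monday.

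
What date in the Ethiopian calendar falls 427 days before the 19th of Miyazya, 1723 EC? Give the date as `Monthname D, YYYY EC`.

Yekatit 17, 1722 EC

The starting date is JDN 2353409; 2353409 − 427 = 2352982.
JDN 2352982 corresponds to Yekatit 17, 1722 EC.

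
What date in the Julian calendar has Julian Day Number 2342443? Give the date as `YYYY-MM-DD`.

JDN 2342443 is 16 April 1701 in the Gregorian calendar.
In the Julian calendar that day is 1701-04-05.

1701-04-05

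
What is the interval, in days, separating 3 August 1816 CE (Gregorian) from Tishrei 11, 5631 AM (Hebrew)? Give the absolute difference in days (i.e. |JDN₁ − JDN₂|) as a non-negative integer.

19787

JDN of the first date = 2384555.
JDN of the second date = 2404342.
|2404342 − 2384555| = 19787.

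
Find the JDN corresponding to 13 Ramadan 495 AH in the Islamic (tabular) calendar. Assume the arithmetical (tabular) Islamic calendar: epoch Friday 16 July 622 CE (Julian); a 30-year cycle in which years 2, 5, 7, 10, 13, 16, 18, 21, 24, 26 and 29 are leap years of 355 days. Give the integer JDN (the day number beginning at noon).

2123745

Equivalently 8 July 1102 (proleptic Gregorian).
JDN 2451545 is 1 January 2000 CE (Gregorian); the target day is −327800 days from there, so JDN = 2123745.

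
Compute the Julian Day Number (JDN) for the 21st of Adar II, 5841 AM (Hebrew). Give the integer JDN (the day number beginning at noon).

2481221

In the Gregorian calendar the same day is 1 April 2081.
JDN 2451545 is 1 January 2000 CE (Gregorian); the target day is +29676 days from there, so JDN = 2481221.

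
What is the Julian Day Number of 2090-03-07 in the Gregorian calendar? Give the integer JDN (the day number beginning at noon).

JDN 2400001 is 17 November 1858 CE (Gregorian), MJD 0; the target day is +84482 days from there, so JDN = 2484483.

2484483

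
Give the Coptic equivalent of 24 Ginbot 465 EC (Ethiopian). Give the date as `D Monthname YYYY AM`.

24 Pashons 189 AM

Both dates share Julian Day Number 1893960; in the Coptic calendar that is 24 Pashons 189 AM.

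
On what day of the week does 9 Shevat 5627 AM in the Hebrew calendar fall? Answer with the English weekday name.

Tuesday

In the Gregorian calendar this is 15 January 1867 (JDN 2402982).
2402982 ≡ 1 (mod 7); counting from Monday = 0 gives Tuesday.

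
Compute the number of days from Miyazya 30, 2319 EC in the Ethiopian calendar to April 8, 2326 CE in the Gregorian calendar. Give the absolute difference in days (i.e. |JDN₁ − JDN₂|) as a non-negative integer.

First date → JDN 2571109; second date → JDN 2570711.
The interval is |2571109 − 2570711| = 398 days.

398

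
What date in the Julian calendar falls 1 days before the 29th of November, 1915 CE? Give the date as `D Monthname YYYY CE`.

Counting 1 day back from JDN 2420844 reaches JDN 2420843, which is 28 November 1915 CE.

28 November 1915 CE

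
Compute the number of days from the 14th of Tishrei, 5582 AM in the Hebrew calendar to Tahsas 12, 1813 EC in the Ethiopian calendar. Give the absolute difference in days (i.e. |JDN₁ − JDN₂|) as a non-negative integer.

JDN of the first date = 2386449.
JDN of the second date = 2386155.
|2386155 − 2386449| = 294.

294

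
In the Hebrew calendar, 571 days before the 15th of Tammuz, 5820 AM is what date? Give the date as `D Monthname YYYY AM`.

4 Tevet 5819 AM

The starting date is JDN 2473654; 2473654 − 571 = 2473083.
JDN 2473083 corresponds to 4 Tevet 5819 AM.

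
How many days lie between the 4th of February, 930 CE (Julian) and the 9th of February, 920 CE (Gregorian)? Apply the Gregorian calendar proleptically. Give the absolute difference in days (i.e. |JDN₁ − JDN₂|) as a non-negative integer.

JDN of the first date = 2060775.
JDN of the second date = 2057122.
|2057122 − 2060775| = 3653.

3653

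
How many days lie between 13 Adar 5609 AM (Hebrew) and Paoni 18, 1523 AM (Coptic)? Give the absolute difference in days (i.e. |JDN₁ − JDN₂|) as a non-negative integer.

15232

JDN of the first date = 2396459.
JDN of the second date = 2381227.
|2381227 − 2396459| = 15232.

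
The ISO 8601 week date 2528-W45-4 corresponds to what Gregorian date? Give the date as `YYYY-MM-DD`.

2528-11-04

ISO week 1 of 2528 is the week containing the first Thursday of 2528.
Week 45, day 4 (Thursday) lands on 2528-11-04.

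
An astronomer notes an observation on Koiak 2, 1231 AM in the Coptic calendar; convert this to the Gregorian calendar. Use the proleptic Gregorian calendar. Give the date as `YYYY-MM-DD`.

1514-12-08

Both dates share Julian Day Number 2274378; in the Gregorian calendar that is 8 December 1514 CE.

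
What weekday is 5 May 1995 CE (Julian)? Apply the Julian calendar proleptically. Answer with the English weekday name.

Thursday

In the Gregorian calendar this is 18 May 1995 (JDN 2449856).
Since JDN mod 7 = 3 (0 = Monday), the day is Thursday.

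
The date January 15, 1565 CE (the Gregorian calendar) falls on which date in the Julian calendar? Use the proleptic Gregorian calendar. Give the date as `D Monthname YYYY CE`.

At this point the Julian calendar is 10 days behind the Gregorian.
15 January 1565 Gregorian − 10 days → 5 January 1565 Julian.

5 January 1565 CE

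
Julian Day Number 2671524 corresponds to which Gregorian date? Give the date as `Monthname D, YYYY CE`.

April 14, 2602 CE

JDN 2451545 is 1 Jan 2000; 2671524 is +219979 days from there.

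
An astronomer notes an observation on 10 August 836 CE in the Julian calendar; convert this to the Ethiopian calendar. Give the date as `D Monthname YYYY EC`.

17 Nehase 828 EC

The source date corresponds to 14 August 836 in the proleptic Gregorian calendar (JDN 2026629).
That day falls on 17 Nehase 828 EC in the Ethiopian calendar.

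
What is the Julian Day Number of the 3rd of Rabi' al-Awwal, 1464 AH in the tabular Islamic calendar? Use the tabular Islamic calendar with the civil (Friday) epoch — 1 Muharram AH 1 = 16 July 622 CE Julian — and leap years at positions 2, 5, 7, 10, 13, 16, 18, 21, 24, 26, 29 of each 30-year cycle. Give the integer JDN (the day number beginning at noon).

In the Gregorian calendar the same day is 23 February 2042.
JDN 2400001 is 17 November 1858 CE (Gregorian), MJD 0; the target day is +66938 days from there, so JDN = 2466939.

2466939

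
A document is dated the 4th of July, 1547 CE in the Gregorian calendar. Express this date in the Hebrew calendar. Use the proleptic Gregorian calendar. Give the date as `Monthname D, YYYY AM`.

Julian Day Number of the source date = 2286274.
Converting JDN 2286274 to the Hebrew calendar gives 6 Tammuz 5307 AM.

Tammuz 6, 5307 AM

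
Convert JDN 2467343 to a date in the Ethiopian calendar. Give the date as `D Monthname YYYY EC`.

25 Megabit 2035 EC

JDN 2467343 is 3 April 2043 in the Gregorian calendar.
In the Ethiopian calendar that day is 25 Megabit 2035 EC.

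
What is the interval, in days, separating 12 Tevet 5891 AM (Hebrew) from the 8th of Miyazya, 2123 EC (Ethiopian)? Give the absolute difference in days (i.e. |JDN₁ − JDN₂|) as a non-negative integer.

96

JDN of the first date = 2499402.
JDN of the second date = 2499498.
|2499498 − 2499402| = 96.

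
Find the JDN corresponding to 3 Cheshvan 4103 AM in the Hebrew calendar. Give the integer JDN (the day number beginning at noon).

1846266

Equivalently 21 October 342 (proleptic Gregorian).
JDN 2400001 is 17 November 1858 CE (Gregorian), MJD 0; the target day is −553735 days from there, so JDN = 1846266.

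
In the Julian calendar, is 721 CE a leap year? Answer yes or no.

no

721 mod 4 = 1, so it is a common year in the Julian calendar.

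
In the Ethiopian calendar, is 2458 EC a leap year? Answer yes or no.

no

2458 mod 4 = 2; in the Ethiopian calendar a year is leap when year mod 4 = 3, so it is a common year.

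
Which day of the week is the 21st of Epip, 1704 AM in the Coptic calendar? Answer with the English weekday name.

Thursday

In the Gregorian calendar this is 28 July 1988 (JDN 2447371).
2447371 ≡ 3 (mod 7); counting from Monday = 0 gives Thursday.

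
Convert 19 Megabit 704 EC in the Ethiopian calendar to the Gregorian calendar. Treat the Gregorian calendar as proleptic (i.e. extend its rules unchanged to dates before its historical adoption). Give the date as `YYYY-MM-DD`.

Julian Day Number of the source date = 1981190.
Converting JDN 1981190 to the Gregorian calendar gives 19 March 712 CE.

0712-03-19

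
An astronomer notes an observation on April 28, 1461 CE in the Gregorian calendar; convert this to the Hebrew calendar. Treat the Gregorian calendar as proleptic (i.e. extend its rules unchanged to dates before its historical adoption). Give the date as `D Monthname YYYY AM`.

9 Iyar 5221 AM

Julian Day Number of the source date = 2254797.
Converting JDN 2254797 to the Hebrew calendar gives 9 Iyar 5221 AM.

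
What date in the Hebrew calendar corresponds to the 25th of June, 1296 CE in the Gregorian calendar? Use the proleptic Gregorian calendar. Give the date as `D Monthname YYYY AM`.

16 Tammuz 5056 AM

Both dates share Julian Day Number 2194591; in the Hebrew calendar that is 16 Tammuz 5056 AM.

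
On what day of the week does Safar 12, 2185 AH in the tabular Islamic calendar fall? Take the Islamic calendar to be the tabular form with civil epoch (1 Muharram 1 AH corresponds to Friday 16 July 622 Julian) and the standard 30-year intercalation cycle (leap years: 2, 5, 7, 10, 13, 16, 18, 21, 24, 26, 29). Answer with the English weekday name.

Equivalently 17 August 2741 Gregorian, JDN 2722418.
2722418 ≡ 6 (mod 7); counting from Monday = 0 gives Sunday.

Sunday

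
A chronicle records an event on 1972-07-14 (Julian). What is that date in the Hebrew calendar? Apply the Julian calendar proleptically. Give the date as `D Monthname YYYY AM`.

Both dates share Julian Day Number 2441526; in the Hebrew calendar that is 16 Av 5732 AM.

16 Av 5732 AM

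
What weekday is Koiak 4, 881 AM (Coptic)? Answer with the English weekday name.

This is JDN 2146543 (7 December 1164 Gregorian).
Since JDN mod 7 = 0 (0 = Monday), the day is Monday.

Monday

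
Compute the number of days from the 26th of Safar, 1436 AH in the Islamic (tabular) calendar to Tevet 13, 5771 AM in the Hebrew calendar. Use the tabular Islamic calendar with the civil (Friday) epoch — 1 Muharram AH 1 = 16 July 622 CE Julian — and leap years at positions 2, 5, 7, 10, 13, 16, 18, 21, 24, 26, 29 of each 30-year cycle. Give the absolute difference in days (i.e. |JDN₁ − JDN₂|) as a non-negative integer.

1460

JDN of the first date = 2457011.
JDN of the second date = 2455551.
|2455551 − 2457011| = 1460.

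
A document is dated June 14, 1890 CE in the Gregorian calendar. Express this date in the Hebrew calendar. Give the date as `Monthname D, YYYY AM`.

Both dates share Julian Day Number 2411533; in the Hebrew calendar that is 26 Sivan 5650 AM.

Sivan 26, 5650 AM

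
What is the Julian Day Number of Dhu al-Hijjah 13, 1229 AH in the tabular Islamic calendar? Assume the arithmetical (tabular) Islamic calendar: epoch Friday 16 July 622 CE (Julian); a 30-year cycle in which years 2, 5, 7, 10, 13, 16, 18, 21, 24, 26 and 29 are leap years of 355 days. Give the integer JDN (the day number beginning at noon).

Equivalently 26 November 1814 (Gregorian).
JDN 2400001 is 17 November 1858 CE (Gregorian), MJD 0; the target day is −16062 days from there, so JDN = 2383939.

2383939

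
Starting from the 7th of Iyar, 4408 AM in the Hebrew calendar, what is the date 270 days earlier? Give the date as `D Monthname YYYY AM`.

2 Elul 4407 AM

JDN of the 7th of Iyar, 4408 AM = 1957865.
1957865 − 270 = 1957595.
JDN 1957595 in the Hebrew calendar is 2 Elul 4407 AM.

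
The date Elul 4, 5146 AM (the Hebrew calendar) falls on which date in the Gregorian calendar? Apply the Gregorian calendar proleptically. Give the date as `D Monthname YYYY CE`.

9 August 1386 CE

Both dates share Julian Day Number 2227507; in the Gregorian calendar that is 9 August 1386 CE.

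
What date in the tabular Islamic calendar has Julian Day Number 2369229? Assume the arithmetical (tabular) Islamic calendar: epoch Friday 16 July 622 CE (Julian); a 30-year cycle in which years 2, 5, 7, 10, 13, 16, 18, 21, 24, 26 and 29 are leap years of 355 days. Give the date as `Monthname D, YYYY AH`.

The Gregorian equivalent of JDN 2369229 is 17 August 1774.
In the tabular Islamic calendar that day is Jumada al-Thani 9, 1188 AH.

Jumada al-Thani 9, 1188 AH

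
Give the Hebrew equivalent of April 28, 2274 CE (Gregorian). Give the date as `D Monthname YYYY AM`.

Both dates share Julian Day Number 2551739; in the Hebrew calendar that is 20 Nisan 6034 AM.

20 Nisan 6034 AM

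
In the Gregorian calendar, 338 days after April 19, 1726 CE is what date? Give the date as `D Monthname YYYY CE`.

Counting 338 days forward from JDN 2351577 reaches JDN 2351915, which is 23 March 1727 CE.

23 March 1727 CE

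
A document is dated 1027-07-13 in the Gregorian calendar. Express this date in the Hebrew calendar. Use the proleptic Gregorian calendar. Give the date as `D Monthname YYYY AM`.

Julian Day Number of the source date = 2096357.
Converting JDN 2096357 to the Hebrew calendar gives 1 Av 4787 AM.

1 Av 4787 AM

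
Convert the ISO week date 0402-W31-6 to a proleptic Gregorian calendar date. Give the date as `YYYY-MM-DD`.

ISO week 1 of 402 is the week containing the first Thursday of 402.
Week 31, day 6 (Saturday) lands on 0402-08-03.

0402-08-03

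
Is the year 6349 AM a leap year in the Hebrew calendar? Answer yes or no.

yes

Hebrew year 6349 is year 3 of its 19-year Metonic cycle; leap years are at positions 3, 6, 8, 11, 14, 17, 19, so it is a leap year (13 months).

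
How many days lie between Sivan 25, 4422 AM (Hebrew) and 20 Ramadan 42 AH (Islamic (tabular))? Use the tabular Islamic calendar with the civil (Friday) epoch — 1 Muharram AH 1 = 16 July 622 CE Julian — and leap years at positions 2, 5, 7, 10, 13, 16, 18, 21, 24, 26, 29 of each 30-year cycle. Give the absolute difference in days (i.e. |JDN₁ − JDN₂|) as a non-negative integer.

First date → JDN 1963021; second date → JDN 1963224.
The interval is |1963021 − 1963224| = 203 days.

203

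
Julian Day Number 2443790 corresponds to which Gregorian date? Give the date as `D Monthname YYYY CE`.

Counting from JDN 2299161 = 15 Oct 1582 gives an offset of 144629 days.

8 October 1978 CE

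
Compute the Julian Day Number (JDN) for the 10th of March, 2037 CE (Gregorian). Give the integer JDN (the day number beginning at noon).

JDN 2400001 is 17 November 1858 CE (Gregorian), MJD 0; the target day is +65127 days from there, so JDN = 2465128.

2465128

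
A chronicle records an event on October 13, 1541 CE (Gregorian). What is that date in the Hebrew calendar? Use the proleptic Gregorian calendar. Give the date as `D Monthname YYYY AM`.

Julian Day Number of the source date = 2284184.
Converting JDN 2284184 to the Hebrew calendar gives 12 Tishrei 5302 AM.

12 Tishrei 5302 AM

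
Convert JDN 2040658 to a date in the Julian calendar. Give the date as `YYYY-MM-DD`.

JDN 2040658 is 11 January 875 in the proleptic Gregorian calendar.
In the Julian calendar that day is 0875-01-07.

0875-01-07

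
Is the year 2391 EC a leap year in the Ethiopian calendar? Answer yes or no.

yes

2391 mod 4 = 3; in the Ethiopian calendar a year is leap when year mod 4 = 3, so it is a leap year.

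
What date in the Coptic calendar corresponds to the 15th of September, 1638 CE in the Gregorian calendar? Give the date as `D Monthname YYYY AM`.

Both dates share Julian Day Number 2319585; in the Coptic calendar that is 8 Thout 1355 AM.

8 Thout 1355 AM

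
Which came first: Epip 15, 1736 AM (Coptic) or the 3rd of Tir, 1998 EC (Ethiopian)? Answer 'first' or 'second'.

second

First date → JDN 2459053; second date → JDN 2453747.
JDN 2453747 < JDN 2459053, so the second date is earlier.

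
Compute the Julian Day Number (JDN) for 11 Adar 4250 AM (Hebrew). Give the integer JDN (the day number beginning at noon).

1900078

Equivalently 18 February 490 (proleptic Gregorian).
JDN 2400001 is 17 November 1858 CE (Gregorian), MJD 0; the target day is −499923 days from there, so JDN = 1900078.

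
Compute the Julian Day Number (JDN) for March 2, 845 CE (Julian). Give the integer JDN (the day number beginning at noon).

2029755

In the proleptic Gregorian calendar the same day is 6 March 845.
JDN 2451545 is 1 January 2000 CE (Gregorian); the target day is −421790 days from there, so JDN = 2029755.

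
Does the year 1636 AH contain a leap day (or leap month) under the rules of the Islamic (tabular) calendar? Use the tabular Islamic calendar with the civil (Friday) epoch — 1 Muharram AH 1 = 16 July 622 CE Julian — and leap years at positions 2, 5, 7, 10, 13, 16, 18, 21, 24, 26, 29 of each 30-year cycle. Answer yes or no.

yes

Year 1636 AH is year 16 of its 30-year cycle; leap positions are 2, 5, 7, 10, 13, 16, 18, 21, 24, 26, 29, so it is a leap year (355 days).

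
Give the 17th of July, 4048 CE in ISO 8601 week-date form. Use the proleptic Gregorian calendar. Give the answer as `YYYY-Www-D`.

The weekday is Friday (ISO weekday 5).
That Friday belongs to ISO week 29 of ISO year 4048.

4048-W29-5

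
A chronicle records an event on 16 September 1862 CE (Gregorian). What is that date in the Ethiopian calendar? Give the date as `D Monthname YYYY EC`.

Julian Day Number of the source date = 2401400.
Converting JDN 2401400 to the Ethiopian calendar gives 7 Meskerem 1855 EC.

7 Meskerem 1855 EC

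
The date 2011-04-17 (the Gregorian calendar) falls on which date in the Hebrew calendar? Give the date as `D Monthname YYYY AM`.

13 Nisan 5771 AM

Julian Day Number of the source date = 2455669.
Converting JDN 2455669 to the Hebrew calendar gives 13 Nisan 5771 AM.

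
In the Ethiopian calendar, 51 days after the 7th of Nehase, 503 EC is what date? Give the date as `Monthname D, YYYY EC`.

Meskerem 22, 504 EC

JDN of the 7th of Nehase, 503 EC = 1907912.
1907912 + 51 = 1907963.
JDN 1907963 in the Ethiopian calendar is Meskerem 22, 504 EC.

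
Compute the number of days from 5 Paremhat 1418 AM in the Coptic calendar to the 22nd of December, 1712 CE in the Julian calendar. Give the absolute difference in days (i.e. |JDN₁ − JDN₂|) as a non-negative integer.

3949

First date → JDN 2342773; second date → JDN 2346722.
The interval is |2342773 − 2346722| = 3949 days.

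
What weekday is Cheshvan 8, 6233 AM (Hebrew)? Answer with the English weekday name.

Equivalently 9 November 2472 Gregorian, JDN 2624253.
2624253 ≡ 2 (mod 7); counting from Monday = 0 gives Wednesday.

Wednesday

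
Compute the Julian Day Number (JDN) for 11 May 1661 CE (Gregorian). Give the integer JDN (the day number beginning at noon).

2327859

JDN 2400001 is 17 November 1858 CE (Gregorian), MJD 0; the target day is −72142 days from there, so JDN = 2327859.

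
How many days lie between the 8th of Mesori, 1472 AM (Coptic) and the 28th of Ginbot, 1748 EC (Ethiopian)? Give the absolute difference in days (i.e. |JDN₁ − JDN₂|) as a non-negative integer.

70

JDN of the first date = 2362650.
JDN of the second date = 2362580.
|2362580 − 2362650| = 70.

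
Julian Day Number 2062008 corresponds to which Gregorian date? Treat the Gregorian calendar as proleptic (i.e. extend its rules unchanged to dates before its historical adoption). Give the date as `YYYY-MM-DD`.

0933-06-26

Counting from JDN 2299161 = 15 Oct 1582 gives an offset of -237153 days.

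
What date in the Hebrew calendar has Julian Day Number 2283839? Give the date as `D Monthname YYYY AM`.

JDN 2283839 is 2 November 1540 in the proleptic Gregorian calendar.
In the Hebrew calendar that day is 22 Cheshvan 5301 AM.

22 Cheshvan 5301 AM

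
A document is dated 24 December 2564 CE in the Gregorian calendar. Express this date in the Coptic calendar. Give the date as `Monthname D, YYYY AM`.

Koiak 11, 2281 AM

Both dates share Julian Day Number 2657900; in the Coptic calendar that is 11 Koiak 2281 AM.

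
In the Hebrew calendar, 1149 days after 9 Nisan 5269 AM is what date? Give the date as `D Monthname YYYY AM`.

7 Sivan 5272 AM

The starting date is JDN 2272309; 2272309 + 1149 = 2273458.
JDN 2273458 corresponds to 7 Sivan 5272 AM.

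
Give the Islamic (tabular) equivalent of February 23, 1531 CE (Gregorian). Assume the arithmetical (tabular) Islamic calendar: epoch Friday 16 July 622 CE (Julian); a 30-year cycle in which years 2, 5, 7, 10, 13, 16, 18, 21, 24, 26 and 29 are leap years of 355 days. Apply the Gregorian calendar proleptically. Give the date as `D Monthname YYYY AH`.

Julian Day Number of the source date = 2280299.
Converting JDN 2280299 to the tabular Islamic calendar gives 25 Jumada al-Thani 937 AH.

25 Jumada al-Thani 937 AH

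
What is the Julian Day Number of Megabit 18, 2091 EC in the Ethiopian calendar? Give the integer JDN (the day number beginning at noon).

Equivalently 27 March 2099 (Gregorian).
JDN 2400001 is 17 November 1858 CE (Gregorian), MJD 0; the target day is +87789 days from there, so JDN = 2487790.

2487790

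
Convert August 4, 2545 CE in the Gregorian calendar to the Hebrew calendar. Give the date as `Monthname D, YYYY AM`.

Both dates share Julian Day Number 2650818; in the Hebrew calendar that is 24 Av 6305 AM.

Av 24, 6305 AM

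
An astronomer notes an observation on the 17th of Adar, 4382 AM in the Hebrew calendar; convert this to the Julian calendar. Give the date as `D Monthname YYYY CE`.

5 March 622 CE

Julian Day Number of the source date = 1948307.
Converting JDN 1948307 to the Julian calendar gives 5 March 622 CE.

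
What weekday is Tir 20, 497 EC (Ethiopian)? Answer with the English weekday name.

In the proleptic Gregorian calendar this is 17 January 505 (JDN 1905524).
JDN 1905524 mod 7 = 5, and JDN 0 was a Monday, so this is a Saturday.

Saturday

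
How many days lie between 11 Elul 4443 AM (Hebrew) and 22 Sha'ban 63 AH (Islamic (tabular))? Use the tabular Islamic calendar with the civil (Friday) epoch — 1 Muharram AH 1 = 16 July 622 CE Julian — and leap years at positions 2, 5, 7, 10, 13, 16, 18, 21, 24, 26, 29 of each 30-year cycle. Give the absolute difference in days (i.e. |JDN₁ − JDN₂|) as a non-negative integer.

106

JDN of the first date = 1970745.
JDN of the second date = 1970639.
|1970639 − 1970745| = 106.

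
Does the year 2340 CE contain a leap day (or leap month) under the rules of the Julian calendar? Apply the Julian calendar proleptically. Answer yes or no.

2340 mod 4 = 0, so it is a leap year in the Julian calendar.

yes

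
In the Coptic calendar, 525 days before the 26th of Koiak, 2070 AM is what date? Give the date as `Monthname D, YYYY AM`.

Epip 21, 2068 AM

JDN of the 26th of Koiak, 2070 AM = 2580847.
2580847 − 525 = 2580322.
JDN 2580322 in the Coptic calendar is Epip 21, 2068 AM.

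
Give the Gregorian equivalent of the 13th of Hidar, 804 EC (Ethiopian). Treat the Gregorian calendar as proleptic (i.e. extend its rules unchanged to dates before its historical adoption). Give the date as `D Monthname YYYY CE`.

14 November 811 CE

Both dates share Julian Day Number 2017589; in the Gregorian calendar that is 14 November 811 CE.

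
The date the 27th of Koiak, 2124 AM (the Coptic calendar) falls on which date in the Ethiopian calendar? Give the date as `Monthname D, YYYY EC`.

Both dates share Julian Day Number 2600572; in the Ethiopian calendar that is 27 Tahsas 2400 EC.

Tahsas 27, 2400 EC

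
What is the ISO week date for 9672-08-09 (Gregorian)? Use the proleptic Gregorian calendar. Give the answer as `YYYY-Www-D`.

9672-W32-2

The weekday is Tuesday (ISO weekday 2).
That Tuesday belongs to ISO week 32 of ISO year 9672.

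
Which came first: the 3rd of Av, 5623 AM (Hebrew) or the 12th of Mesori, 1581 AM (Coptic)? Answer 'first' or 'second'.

first

The two dates have Julian Day Numbers 2401706 and 2402466 respectively.
Since 2401706 < 2402466, the first date comes first.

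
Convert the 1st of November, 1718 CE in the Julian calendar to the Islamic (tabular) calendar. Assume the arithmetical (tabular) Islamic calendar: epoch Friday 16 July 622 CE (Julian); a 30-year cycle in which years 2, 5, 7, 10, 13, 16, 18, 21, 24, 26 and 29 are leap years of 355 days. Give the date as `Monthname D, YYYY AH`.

Julian Day Number of the source date = 2348862.
Converting JDN 2348862 to the tabular Islamic calendar gives 18 Dhu al-Hijjah 1130 AH.

Dhu al-Hijjah 18, 1130 AH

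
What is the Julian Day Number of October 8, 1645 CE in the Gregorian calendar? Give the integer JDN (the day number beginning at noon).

2322165

JDN 2299161 is 15 October 1582 CE (Gregorian); the target day is +23004 days from there, so JDN = 2322165.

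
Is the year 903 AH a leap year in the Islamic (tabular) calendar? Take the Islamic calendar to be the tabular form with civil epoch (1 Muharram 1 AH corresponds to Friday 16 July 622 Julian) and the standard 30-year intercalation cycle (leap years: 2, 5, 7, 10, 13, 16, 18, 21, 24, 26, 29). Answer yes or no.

Year 903 AH is year 3 of its 30-year cycle; leap positions are 2, 5, 7, 10, 13, 16, 18, 21, 24, 26, 29, so it is a common year (354 days).

no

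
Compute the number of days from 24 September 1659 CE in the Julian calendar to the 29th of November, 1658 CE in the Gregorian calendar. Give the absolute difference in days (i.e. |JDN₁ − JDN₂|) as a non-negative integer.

309

JDN of the first date = 2327274.
JDN of the second date = 2326965.
|2326965 − 2327274| = 309.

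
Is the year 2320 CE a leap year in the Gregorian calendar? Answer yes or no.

2320 is divisible by 4 and not by 100, so it is a leap year.

yes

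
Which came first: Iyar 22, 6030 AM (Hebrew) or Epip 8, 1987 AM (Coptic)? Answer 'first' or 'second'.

The two dates have Julian Day Numbers 2550294 and 2550723 respectively.
Since 2550294 < 2550723, the first date comes first.

first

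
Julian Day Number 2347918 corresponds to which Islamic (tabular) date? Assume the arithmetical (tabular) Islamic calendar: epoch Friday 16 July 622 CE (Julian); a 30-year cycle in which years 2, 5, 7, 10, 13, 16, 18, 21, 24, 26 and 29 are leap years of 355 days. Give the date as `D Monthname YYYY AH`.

The Gregorian equivalent of JDN 2347918 is 12 April 1716.
In the tabular Islamic calendar that day is 19 Rabi' al-Thani 1128 AH.

19 Rabi' al-Thani 1128 AH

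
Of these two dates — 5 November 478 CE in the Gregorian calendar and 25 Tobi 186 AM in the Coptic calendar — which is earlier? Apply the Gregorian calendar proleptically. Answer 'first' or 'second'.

second

First date → JDN 1895955; second date → JDN 1892745.
JDN 1892745 < JDN 1895955, so the second date is earlier.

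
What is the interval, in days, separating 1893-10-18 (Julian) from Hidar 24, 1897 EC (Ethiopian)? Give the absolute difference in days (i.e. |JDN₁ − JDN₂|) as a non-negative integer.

4051

JDN of the first date = 2412767.
JDN of the second date = 2416818.
|2416818 − 2412767| = 4051.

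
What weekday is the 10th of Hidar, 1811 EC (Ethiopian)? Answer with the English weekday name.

Wednesday

In the Gregorian calendar this is 18 November 1818 (JDN 2385392).
Since JDN mod 7 = 2 (0 = Monday), the day is Wednesday.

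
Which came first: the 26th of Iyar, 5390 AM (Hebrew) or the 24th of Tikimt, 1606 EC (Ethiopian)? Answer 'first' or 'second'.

second

The two dates have Julian Day Numbers 2316533 and 2310500 respectively.
Since 2310500 < 2316533, the second date comes first.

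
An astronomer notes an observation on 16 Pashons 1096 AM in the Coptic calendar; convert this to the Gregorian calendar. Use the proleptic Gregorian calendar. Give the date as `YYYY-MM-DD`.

1380-05-19

Julian Day Number of the source date = 2225234.
Converting JDN 2225234 to the Gregorian calendar gives 19 May 1380 CE.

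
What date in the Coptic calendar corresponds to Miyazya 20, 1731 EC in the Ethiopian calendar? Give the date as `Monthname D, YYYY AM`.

Parmouti 20, 1455 AM

Both dates share Julian Day Number 2356332; in the Coptic calendar that is 20 Parmouti 1455 AM.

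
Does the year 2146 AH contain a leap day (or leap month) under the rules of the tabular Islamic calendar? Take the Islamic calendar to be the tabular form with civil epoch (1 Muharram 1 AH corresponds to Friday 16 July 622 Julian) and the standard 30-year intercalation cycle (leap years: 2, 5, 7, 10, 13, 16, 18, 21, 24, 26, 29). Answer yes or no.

Year 2146 AH is year 16 of its 30-year cycle; leap positions are 2, 5, 7, 10, 13, 16, 18, 21, 24, 26, 29, so it is a leap year (355 days).

yes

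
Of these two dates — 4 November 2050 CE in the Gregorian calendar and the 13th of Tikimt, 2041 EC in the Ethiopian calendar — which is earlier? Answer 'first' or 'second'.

Converting both to JDN: 2470115 vs 2469373; the smaller is the second.

second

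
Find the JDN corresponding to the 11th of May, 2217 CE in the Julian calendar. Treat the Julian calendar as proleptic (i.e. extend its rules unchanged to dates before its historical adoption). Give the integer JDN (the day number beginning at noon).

Equivalently 26 May 2217 (Gregorian).
JDN 2451545 is 1 January 2000 CE (Gregorian); the target day is +79403 days from there, so JDN = 2530948.

2530948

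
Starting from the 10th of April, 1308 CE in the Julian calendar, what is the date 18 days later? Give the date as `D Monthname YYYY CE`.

28 April 1308 CE

Counting 18 days forward from JDN 2198905 reaches JDN 2198923, which is 28 April 1308 CE.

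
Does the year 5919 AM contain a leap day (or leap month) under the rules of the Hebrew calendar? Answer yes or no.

Hebrew year 5919 is year 10 of its 19-year Metonic cycle; leap years are at positions 3, 6, 8, 11, 14, 17, 19, so it is a common year (12 months).

no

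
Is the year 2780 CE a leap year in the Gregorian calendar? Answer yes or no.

2780 is divisible by 4 and not by 100, so it is a leap year.

yes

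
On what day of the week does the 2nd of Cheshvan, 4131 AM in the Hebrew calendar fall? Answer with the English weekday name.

Equivalently 9 October 370 Gregorian, JDN 1856481.
1856481 ≡ 4 (mod 7); counting from Monday = 0 gives Friday.

Friday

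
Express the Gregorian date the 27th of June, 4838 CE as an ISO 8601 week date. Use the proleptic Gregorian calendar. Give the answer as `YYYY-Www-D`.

The weekday is Sunday (ISO weekday 7).
That Sunday belongs to ISO week 25 of ISO year 4838.

4838-W25-7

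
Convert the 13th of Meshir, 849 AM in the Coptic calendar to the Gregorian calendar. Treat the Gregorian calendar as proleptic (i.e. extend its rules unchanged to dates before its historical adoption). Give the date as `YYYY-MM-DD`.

Both dates share Julian Day Number 2134924; in the Gregorian calendar that is 14 February 1133 CE.

1133-02-14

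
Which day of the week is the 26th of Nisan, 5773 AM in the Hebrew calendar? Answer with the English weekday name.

Equivalently 6 April 2013 Gregorian, JDN 2456389.
2456389 ≡ 5 (mod 7); counting from Monday = 0 gives Saturday.

Saturday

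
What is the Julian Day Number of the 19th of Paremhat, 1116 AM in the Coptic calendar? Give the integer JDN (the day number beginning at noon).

Equivalently 24 March 1400 (proleptic Gregorian).
JDN 2299161 is 15 October 1582 CE (Gregorian); the target day is −66679 days from there, so JDN = 2232482.

2232482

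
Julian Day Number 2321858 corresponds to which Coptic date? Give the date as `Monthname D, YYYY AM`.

Hathor 29, 1361 AM

JDN 2321858 is 5 December 1644 in the Gregorian calendar.
In the Coptic calendar that day is Hathor 29, 1361 AM.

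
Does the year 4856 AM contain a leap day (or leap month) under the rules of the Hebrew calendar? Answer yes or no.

Hebrew year 4856 is year 11 of its 19-year Metonic cycle; leap years are at positions 3, 6, 8, 11, 14, 17, 19, so it is a leap year (13 months).

yes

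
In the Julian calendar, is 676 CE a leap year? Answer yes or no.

676 mod 4 = 0, so it is a leap year in the Julian calendar.

yes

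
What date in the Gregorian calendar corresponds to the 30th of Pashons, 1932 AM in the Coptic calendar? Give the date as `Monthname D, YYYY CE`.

June 9, 2216 CE

Julian Day Number of the source date = 2530597.
Converting JDN 2530597 to the Gregorian calendar gives 9 June 2216 CE.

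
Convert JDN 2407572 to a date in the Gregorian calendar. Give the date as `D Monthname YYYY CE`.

Counting from JDN 2299161 = 15 Oct 1582 gives an offset of 108411 days.

10 August 1879 CE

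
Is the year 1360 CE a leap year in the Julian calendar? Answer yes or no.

yes

1360 mod 4 = 0, so it is a leap year in the Julian calendar.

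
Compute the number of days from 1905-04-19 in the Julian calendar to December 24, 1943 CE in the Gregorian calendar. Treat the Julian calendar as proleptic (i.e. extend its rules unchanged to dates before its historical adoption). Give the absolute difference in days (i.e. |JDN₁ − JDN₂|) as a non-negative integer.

JDN of the first date = 2416968.
JDN of the second date = 2431083.
|2431083 − 2416968| = 14115.

14115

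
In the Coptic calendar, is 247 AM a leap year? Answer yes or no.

yes

247 mod 4 = 3; in the Coptic calendar a year is leap when year mod 4 = 3, so it is a leap year.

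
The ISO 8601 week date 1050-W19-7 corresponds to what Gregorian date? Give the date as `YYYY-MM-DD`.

ISO week 1 of 1050 is the week containing the first Thursday of 1050.
Week 19, day 7 (Sunday) lands on 1050-05-12.

1050-05-12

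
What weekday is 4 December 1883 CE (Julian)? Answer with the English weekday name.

Sunday

This is JDN 2409161 (16 December 1883 Gregorian).
Since JDN mod 7 = 6 (0 = Monday), the day is Sunday.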